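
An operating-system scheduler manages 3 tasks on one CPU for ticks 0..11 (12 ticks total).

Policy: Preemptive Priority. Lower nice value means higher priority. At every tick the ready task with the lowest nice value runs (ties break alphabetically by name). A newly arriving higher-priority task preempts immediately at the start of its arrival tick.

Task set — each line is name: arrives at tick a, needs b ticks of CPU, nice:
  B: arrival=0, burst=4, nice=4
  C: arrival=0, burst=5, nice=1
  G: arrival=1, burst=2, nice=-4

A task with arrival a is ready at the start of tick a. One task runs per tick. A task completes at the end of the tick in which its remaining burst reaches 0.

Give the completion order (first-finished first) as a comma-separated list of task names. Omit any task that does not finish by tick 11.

t=0: ready={B,C} → run C
t=1: ready={B,C,G} → run G
t=2: ready={B,C,G} → run G
t=3: ready={B,C} → run C
t=4: ready={B,C} → run C
t=5: ready={B,C} → run C
t=6: ready={B,C} → run C
t=7: ready={B} → run B
t=8: ready={B} → run B
t=9: ready={B} → run B
t=10: ready={B} → run B
t=11: (idle)

completion order = G, C, B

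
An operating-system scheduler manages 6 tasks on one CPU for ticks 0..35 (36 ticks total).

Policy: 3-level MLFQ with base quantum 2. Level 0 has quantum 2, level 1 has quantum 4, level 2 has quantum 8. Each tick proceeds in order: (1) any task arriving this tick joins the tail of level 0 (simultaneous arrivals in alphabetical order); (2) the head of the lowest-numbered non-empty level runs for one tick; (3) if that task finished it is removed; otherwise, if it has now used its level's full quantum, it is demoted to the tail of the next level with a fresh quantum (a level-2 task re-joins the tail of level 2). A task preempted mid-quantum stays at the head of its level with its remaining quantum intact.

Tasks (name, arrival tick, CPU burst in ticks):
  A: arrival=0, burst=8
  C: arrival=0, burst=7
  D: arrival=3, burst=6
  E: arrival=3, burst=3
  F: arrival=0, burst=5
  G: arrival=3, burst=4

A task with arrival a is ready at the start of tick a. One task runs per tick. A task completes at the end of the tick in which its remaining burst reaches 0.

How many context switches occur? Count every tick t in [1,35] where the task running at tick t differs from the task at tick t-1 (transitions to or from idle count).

t=0: L0/L1/L2 = ACF/-/- → run A
t=1: L0/L1/L2 = ACF/-/- → run A
t=2: L0/L1/L2 = CF/A/- → run C
t=3: L0/L1/L2 = CFDEG/A/- → run C
t=4: L0/L1/L2 = FDEG/AC/- → run F
t=5: L0/L1/L2 = FDEG/AC/- → run F
t=6: L0/L1/L2 = DEG/ACF/- → run D
t=7: L0/L1/L2 = DEG/ACF/- → run D
t=8: L0/L1/L2 = EG/ACFD/- → run E
t=9: L0/L1/L2 = EG/ACFD/- → run E
t=10: L0/L1/L2 = G/ACFDE/- → run G
t=11: L0/L1/L2 = G/ACFDE/- → run G
t=12: L0/L1/L2 = -/ACFDEG/- → run A
t=13: L0/L1/L2 = -/ACFDEG/- → run A
t=14: L0/L1/L2 = -/ACFDEG/- → run A
t=15: L0/L1/L2 = -/ACFDEG/- → run A
t=16: L0/L1/L2 = -/CFDEG/A → run C
t=17: L0/L1/L2 = -/CFDEG/A → run C
t=18: L0/L1/L2 = -/CFDEG/A → run C
t=19: L0/L1/L2 = -/CFDEG/A → run C
t=20: L0/L1/L2 = -/FDEG/AC → run F
t=21: L0/L1/L2 = -/FDEG/AC → run F
t=22: L0/L1/L2 = -/FDEG/AC → run F
t=23: L0/L1/L2 = -/DEG/AC → run D
t=24: L0/L1/L2 = -/DEG/AC → run D
t=25: L0/L1/L2 = -/DEG/AC → run D
t=26: L0/L1/L2 = -/DEG/AC → run D
t=27: L0/L1/L2 = -/EG/AC → run E
t=28: L0/L1/L2 = -/G/AC → run G
t=29: L0/L1/L2 = -/G/AC → run G
t=30: L0/L1/L2 = -/-/AC → run A
t=31: L0/L1/L2 = -/-/AC → run A
t=32: L0/L1/L2 = -/-/C → run C
t=33: (idle)
t=34: (idle)
t=35: (idle)

context switches = 14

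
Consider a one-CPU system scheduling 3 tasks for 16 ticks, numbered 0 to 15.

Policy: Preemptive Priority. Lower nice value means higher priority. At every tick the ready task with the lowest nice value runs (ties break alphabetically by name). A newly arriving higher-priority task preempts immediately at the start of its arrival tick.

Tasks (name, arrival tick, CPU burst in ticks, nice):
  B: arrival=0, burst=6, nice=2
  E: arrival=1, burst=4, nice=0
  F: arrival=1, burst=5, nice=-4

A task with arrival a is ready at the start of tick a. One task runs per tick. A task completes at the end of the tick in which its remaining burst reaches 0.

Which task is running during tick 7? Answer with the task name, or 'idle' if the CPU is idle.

t=0: ready={B} → run B
t=1: ready={B,E,F} → run F
t=2: ready={B,E,F} → run F
t=3: ready={B,E,F} → run F
t=4: ready={B,E,F} → run F
t=5: ready={B,E,F} → run F
t=6: ready={B,E} → run E
t=7: ready={B,E} → run E
t=8: ready={B,E} → run E
t=9: ready={B,E} → run E
t=10: ready={B} → run B
t=11: ready={B} → run B
t=12: ready={B} → run B
t=13: ready={B} → run B
t=14: ready={B} → run B
t=15: (idle)

running at tick 7 = E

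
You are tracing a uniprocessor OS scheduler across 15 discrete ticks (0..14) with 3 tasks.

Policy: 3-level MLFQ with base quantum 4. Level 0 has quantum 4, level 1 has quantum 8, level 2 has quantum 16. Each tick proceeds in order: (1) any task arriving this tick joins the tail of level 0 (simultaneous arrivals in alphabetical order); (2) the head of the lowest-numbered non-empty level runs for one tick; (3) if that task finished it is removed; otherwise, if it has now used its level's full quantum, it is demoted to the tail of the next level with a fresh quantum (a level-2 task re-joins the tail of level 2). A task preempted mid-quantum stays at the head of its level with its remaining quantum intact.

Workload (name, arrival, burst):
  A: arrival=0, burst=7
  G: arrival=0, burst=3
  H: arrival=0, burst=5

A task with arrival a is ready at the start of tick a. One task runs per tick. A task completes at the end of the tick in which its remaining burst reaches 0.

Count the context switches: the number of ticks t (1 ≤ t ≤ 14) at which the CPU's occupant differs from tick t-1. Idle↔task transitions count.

context switches = 4

t=0: L0/L1/L2 = AGH/-/- → run A
t=1: L0/L1/L2 = AGH/-/- → run A
t=2: L0/L1/L2 = AGH/-/- → run A
t=3: L0/L1/L2 = AGH/-/- → run A
t=4: L0/L1/L2 = GH/A/- → run G
t=5: L0/L1/L2 = GH/A/- → run G
t=6: L0/L1/L2 = GH/A/- → run G
t=7: L0/L1/L2 = H/A/- → run H
t=8: L0/L1/L2 = H/A/- → run H
t=9: L0/L1/L2 = H/A/- → run H
t=10: L0/L1/L2 = H/A/- → run H
t=11: L0/L1/L2 = -/AH/- → run A
t=12: L0/L1/L2 = -/AH/- → run A
t=13: L0/L1/L2 = -/AH/- → run A
t=14: L0/L1/L2 = -/H/- → run H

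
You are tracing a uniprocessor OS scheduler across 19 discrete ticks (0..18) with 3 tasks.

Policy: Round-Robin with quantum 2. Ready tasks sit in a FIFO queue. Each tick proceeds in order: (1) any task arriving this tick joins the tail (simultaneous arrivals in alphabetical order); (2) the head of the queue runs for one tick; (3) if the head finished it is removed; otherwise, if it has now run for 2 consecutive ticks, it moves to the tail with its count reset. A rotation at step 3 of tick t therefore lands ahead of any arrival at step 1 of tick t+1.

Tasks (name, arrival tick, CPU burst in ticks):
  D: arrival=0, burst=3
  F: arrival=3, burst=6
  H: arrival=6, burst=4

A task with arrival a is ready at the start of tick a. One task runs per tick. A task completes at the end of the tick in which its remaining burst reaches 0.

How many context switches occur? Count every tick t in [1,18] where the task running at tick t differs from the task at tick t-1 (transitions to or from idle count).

context switches = 5

t=0: queue=[D] q_used=0 → run D
t=1: queue=[D] q_used=1 → run D
t=2: queue=[D] q_used=0 → run D
t=3: queue=[F] q_used=0 → run F
t=4: queue=[F] q_used=1 → run F
t=5: queue=[F] q_used=0 → run F
t=6: queue=[F,H] q_used=1 → run F
t=7: queue=[H,F] q_used=0 → run H
t=8: queue=[H,F] q_used=1 → run H
t=9: queue=[F,H] q_used=0 → run F
t=10: queue=[F,H] q_used=1 → run F
t=11: queue=[H] q_used=0 → run H
t=12: queue=[H] q_used=1 → run H
t=13: (idle)
t=14: (idle)
t=15: (idle)
t=16: (idle)
t=17: (idle)
t=18: (idle)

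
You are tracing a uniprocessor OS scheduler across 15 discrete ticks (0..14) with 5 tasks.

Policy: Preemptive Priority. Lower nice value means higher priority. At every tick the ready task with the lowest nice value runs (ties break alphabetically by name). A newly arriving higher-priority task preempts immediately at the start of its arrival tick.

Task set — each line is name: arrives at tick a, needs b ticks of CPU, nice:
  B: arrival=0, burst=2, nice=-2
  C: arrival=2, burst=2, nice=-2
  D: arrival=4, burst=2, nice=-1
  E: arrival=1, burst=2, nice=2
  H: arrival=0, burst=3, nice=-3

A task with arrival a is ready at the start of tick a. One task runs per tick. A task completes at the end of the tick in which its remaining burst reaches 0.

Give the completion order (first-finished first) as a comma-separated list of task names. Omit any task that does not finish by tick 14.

t=0: ready={B,H} → run H
t=1: ready={B,E,H} → run H
t=2: ready={B,C,E,H} → run H
t=3: ready={B,C,E} → run B
t=4: ready={B,C,D,E} → run B
t=5: ready={C,D,E} → run C
t=6: ready={C,D,E} → run C
t=7: ready={D,E} → run D
t=8: ready={D,E} → run D
t=9: ready={E} → run E
t=10: ready={E} → run E
t=11: (idle)
t=12: (idle)
t=13: (idle)
t=14: (idle)

completion order = H, B, C, D, E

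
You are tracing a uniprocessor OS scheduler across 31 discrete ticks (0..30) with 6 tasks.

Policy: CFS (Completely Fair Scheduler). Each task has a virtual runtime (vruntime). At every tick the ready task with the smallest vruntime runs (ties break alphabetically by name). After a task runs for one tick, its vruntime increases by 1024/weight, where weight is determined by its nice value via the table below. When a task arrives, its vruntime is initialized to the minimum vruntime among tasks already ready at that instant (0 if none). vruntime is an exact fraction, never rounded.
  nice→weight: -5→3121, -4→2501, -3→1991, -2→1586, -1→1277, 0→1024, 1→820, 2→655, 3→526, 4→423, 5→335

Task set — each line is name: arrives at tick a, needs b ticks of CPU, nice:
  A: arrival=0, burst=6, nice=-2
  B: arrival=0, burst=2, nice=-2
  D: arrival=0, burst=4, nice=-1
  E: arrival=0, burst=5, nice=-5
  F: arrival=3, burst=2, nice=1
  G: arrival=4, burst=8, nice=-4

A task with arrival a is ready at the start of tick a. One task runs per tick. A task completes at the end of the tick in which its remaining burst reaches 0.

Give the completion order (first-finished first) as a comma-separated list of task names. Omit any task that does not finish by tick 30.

t=0: vr[A=0 B=0 D=0 E=0] → run A
t=1: vr[A=512/793 B=0 D=0 E=0] → run B
t=2: vr[A=512/793 B=512/793 D=0 E=0] → run D
t=3: vr[A=512/793 B=512/793 D=1024/1277 E=0 F=0] → run E
t=4: vr[A=512/793 B=512/793 D=1024/1277 E=1024/3121 F=0 G=0] → run F
t=5: vr[A=512/793 B=512/793 D=1024/1277 E=1024/3121 F=256/205 G=0] → run G
t=6: vr[A=512/793 B=512/793 D=1024/1277 E=1024/3121 F=256/205 G=1024/2501] → run E
t=7: vr[A=512/793 B=512/793 D=1024/1277 E=2048/3121 F=256/205 G=1024/2501] → run G
t=8: vr[A=512/793 B=512/793 D=1024/1277 E=2048/3121 F=256/205 G=2048/2501] → run A
t=9: vr[A=1024/793 B=512/793 D=1024/1277 E=2048/3121 F=256/205 G=2048/2501] → run B
t=10: vr[A=1024/793 D=1024/1277 E=2048/3121 F=256/205 G=2048/2501] → run E
t=11: vr[A=1024/793 D=1024/1277 E=3072/3121 F=256/205 G=2048/2501] → run D
t=12: vr[A=1024/793 D=2048/1277 E=3072/3121 F=256/205 G=2048/2501] → run G
t=13: vr[A=1024/793 D=2048/1277 E=3072/3121 F=256/205 G=3072/2501] → run E
t=14: vr[A=1024/793 D=2048/1277 E=4096/3121 F=256/205 G=3072/2501] → run G
t=15: vr[A=1024/793 D=2048/1277 E=4096/3121 F=256/205 G=4096/2501] → run F
t=16: vr[A=1024/793 D=2048/1277 E=4096/3121 G=4096/2501] → run A
t=17: vr[A=1536/793 D=2048/1277 E=4096/3121 G=4096/2501] → run E
t=18: vr[A=1536/793 D=2048/1277 G=4096/2501] → run D
t=19: vr[A=1536/793 D=3072/1277 G=4096/2501] → run G
t=20: vr[A=1536/793 D=3072/1277 G=5120/2501] → run A
t=21: vr[A=2048/793 D=3072/1277 G=5120/2501] → run G
t=22: vr[A=2048/793 D=3072/1277 G=6144/2501] → run D
t=23: vr[A=2048/793 G=6144/2501] → run G
t=24: vr[A=2048/793 G=7168/2501] → run A
t=25: vr[A=2560/793 G=7168/2501] → run G
t=26: vr[A=2560/793] → run A
t=27: (idle)
t=28: (idle)
t=29: (idle)
t=30: (idle)

completion order = B, F, E, D, G, A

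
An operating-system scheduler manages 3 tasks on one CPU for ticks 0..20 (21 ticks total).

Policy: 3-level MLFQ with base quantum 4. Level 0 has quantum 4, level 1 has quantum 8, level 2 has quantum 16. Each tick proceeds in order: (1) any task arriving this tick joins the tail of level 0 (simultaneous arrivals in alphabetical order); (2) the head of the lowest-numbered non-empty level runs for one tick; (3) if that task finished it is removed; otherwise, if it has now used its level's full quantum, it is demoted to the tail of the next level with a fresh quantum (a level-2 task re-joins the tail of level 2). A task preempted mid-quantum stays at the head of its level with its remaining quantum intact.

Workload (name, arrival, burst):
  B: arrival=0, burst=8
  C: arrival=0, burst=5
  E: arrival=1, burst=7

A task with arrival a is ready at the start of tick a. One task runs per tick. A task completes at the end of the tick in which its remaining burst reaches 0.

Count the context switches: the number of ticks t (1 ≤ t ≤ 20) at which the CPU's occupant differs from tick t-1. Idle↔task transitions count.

t=0: L0/L1/L2 = BC/-/- → run B
t=1: L0/L1/L2 = BCE/-/- → run B
t=2: L0/L1/L2 = BCE/-/- → run B
t=3: L0/L1/L2 = BCE/-/- → run B
t=4: L0/L1/L2 = CE/B/- → run C
t=5: L0/L1/L2 = CE/B/- → run C
t=6: L0/L1/L2 = CE/B/- → run C
t=7: L0/L1/L2 = CE/B/- → run C
t=8: L0/L1/L2 = E/BC/- → run E
t=9: L0/L1/L2 = E/BC/- → run E
t=10: L0/L1/L2 = E/BC/- → run E
t=11: L0/L1/L2 = E/BC/- → run E
t=12: L0/L1/L2 = -/BCE/- → run B
t=13: L0/L1/L2 = -/BCE/- → run B
t=14: L0/L1/L2 = -/BCE/- → run B
t=15: L0/L1/L2 = -/BCE/- → run B
t=16: L0/L1/L2 = -/CE/- → run C
t=17: L0/L1/L2 = -/E/- → run E
t=18: L0/L1/L2 = -/E/- → run E
t=19: L0/L1/L2 = -/E/- → run E
t=20: (idle)

context switches = 6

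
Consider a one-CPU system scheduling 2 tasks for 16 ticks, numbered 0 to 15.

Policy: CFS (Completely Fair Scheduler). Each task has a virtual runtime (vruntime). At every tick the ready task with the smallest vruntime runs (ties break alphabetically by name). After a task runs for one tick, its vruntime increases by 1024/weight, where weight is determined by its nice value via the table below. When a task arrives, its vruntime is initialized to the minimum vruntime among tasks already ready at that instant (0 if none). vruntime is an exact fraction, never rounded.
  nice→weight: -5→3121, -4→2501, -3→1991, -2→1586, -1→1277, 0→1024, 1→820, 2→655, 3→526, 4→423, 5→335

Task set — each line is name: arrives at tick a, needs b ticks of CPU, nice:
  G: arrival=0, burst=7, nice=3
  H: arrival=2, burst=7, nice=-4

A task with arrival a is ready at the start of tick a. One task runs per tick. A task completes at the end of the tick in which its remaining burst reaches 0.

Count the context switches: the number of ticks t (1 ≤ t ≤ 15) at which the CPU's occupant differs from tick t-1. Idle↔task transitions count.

context switches = 5

t=0: vr[G=0] → run G
t=1: vr[G=512/263] → run G
t=2: vr[G=1024/263 H=1024/263] → run G
t=3: vr[G=1536/263 H=1024/263] → run H
t=4: vr[G=1536/263 H=2830336/657763] → run H
t=5: vr[G=1536/263 H=3099648/657763] → run H
t=6: vr[G=1536/263 H=3368960/657763] → run H
t=7: vr[G=1536/263 H=3638272/657763] → run H
t=8: vr[G=1536/263 H=3907584/657763] → run G
t=9: vr[G=2048/263 H=3907584/657763] → run H
t=10: vr[G=2048/263 H=4176896/657763] → run H
t=11: vr[G=2048/263] → run G
t=12: vr[G=2560/263] → run G
t=13: vr[G=3072/263] → run G
t=14: (idle)
t=15: (idle)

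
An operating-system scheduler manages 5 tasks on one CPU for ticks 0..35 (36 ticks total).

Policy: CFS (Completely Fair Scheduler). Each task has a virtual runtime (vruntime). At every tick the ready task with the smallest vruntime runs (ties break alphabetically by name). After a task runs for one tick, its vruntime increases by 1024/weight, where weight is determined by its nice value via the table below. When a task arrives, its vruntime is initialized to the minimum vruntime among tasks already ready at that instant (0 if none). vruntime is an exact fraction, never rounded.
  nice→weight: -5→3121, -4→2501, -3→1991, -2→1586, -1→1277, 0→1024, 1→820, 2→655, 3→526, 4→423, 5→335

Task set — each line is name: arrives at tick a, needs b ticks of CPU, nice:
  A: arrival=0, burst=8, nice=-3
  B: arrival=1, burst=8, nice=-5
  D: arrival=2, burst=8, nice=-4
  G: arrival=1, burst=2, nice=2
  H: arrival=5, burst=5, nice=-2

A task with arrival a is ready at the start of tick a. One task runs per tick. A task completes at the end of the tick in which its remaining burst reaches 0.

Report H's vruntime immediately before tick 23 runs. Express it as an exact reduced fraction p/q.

vruntime(H, start of tick 23) = 13695674880/4927631423

t=0: vr[A=0] → run A
t=1: vr[A=1024/1991 B=1024/1991 G=1024/1991] → run A
t=2: vr[A=2048/1991 B=1024/1991 D=1024/1991 G=1024/1991] → run B
t=3: vr[A=2048/1991 B=5234688/6213911 D=1024/1991 G=1024/1991] → run D
t=4: vr[A=2048/1991 B=5234688/6213911 D=4599808/4979491 G=1024/1991] → run G
t=5: vr[A=2048/1991 B=5234688/6213911 D=4599808/4979491 G=2709504/1304105 H=5234688/6213911] → run B
t=6: vr[A=2048/1991 B=7273472/6213911 D=4599808/4979491 G=2709504/1304105 H=5234688/6213911] → run H
t=7: vr[A=2048/1991 B=7273472/6213911 D=4599808/4979491 G=2709504/1304105 H=7332630016/4927631423] → run D
t=8: vr[A=2048/1991 B=7273472/6213911 D=6638592/4979491 G=2709504/1304105 H=7332630016/4927631423] → run A
t=9: vr[A=3072/1991 B=7273472/6213911 D=6638592/4979491 G=2709504/1304105 H=7332630016/4927631423] → run B
t=10: vr[A=3072/1991 B=9312256/6213911 D=6638592/4979491 G=2709504/1304105 H=7332630016/4927631423] → run D
t=11: vr[A=3072/1991 B=9312256/6213911 D=8677376/4979491 G=2709504/1304105 H=7332630016/4927631423] → run H
t=12: vr[A=3072/1991 B=9312256/6213911 D=8677376/4979491 G=2709504/1304105 H=10514152448/4927631423] → run B
t=13: vr[A=3072/1991 B=11351040/6213911 D=8677376/4979491 G=2709504/1304105 H=10514152448/4927631423] → run A
t=14: vr[A=4096/1991 B=11351040/6213911 D=8677376/4979491 G=2709504/1304105 H=10514152448/4927631423] → run D
t=15: vr[A=4096/1991 B=11351040/6213911 D=10716160/4979491 G=2709504/1304105 H=10514152448/4927631423] → run B
t=16: vr[A=4096/1991 B=13389824/6213911 D=10716160/4979491 G=2709504/1304105 H=10514152448/4927631423] → run A
t=17: vr[A=5120/1991 B=13389824/6213911 D=10716160/4979491 G=2709504/1304105 H=10514152448/4927631423] → run G
t=18: vr[A=5120/1991 B=13389824/6213911 D=10716160/4979491 H=10514152448/4927631423] → run H
t=19: vr[A=5120/1991 B=13389824/6213911 D=10716160/4979491 H=13695674880/4927631423] → run D
t=20: vr[A=5120/1991 B=13389824/6213911 D=12754944/4979491 H=13695674880/4927631423] → run B
t=21: vr[A=5120/1991 B=15428608/6213911 D=12754944/4979491 H=13695674880/4927631423] → run B
t=22: vr[A=5120/1991 B=17467392/6213911 D=12754944/4979491 H=13695674880/4927631423] → run D
t=23: vr[A=5120/1991 B=17467392/6213911 D=14793728/4979491 H=13695674880/4927631423] → run A
t=24: vr[A=6144/1991 B=17467392/6213911 D=14793728/4979491 H=13695674880/4927631423] → run H
t=25: vr[A=6144/1991 B=17467392/6213911 D=14793728/4979491 H=16877197312/4927631423] → run B
t=26: vr[A=6144/1991 D=14793728/4979491 H=16877197312/4927631423] → run D
t=27: vr[A=6144/1991 D=16832512/4979491 H=16877197312/4927631423] → run A
t=28: vr[A=7168/1991 D=16832512/4979491 H=16877197312/4927631423] → run D
t=29: vr[A=7168/1991 H=16877197312/4927631423] → run H
t=30: vr[A=7168/1991] → run A
t=31: (idle)
t=32: (idle)
t=33: (idle)
t=34: (idle)
t=35: (idle)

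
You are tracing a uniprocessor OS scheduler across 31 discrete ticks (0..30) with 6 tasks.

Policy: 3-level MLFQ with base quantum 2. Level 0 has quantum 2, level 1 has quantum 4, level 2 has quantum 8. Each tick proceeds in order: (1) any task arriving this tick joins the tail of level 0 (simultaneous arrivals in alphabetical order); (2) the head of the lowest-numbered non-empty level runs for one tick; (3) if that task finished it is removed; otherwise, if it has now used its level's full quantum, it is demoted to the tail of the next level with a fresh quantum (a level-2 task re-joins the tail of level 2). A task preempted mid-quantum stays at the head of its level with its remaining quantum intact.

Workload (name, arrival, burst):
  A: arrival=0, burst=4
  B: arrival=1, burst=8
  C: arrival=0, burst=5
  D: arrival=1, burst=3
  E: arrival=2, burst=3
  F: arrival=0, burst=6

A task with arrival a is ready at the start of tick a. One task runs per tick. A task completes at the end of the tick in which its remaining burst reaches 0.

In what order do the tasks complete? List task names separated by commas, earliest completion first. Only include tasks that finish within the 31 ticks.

t=0: L0/L1/L2 = ACF/-/- → run A
t=1: L0/L1/L2 = ACFBD/-/- → run A
t=2: L0/L1/L2 = CFBDE/A/- → run C
t=3: L0/L1/L2 = CFBDE/A/- → run C
t=4: L0/L1/L2 = FBDE/AC/- → run F
t=5: L0/L1/L2 = FBDE/AC/- → run F
t=6: L0/L1/L2 = BDE/ACF/- → run B
t=7: L0/L1/L2 = BDE/ACF/- → run B
t=8: L0/L1/L2 = DE/ACFB/- → run D
t=9: L0/L1/L2 = DE/ACFB/- → run D
t=10: L0/L1/L2 = E/ACFBD/- → run E
t=11: L0/L1/L2 = E/ACFBD/- → run E
t=12: L0/L1/L2 = -/ACFBDE/- → run A
t=13: L0/L1/L2 = -/ACFBDE/- → run A
t=14: L0/L1/L2 = -/CFBDE/- → run C
t=15: L0/L1/L2 = -/CFBDE/- → run C
t=16: L0/L1/L2 = -/CFBDE/- → run C
t=17: L0/L1/L2 = -/FBDE/- → run F
t=18: L0/L1/L2 = -/FBDE/- → run F
t=19: L0/L1/L2 = -/FBDE/- → run F
t=20: L0/L1/L2 = -/FBDE/- → run F
t=21: L0/L1/L2 = -/BDE/- → run B
t=22: L0/L1/L2 = -/BDE/- → run B
t=23: L0/L1/L2 = -/BDE/- → run B
t=24: L0/L1/L2 = -/BDE/- → run B
t=25: L0/L1/L2 = -/DE/B → run D
t=26: L0/L1/L2 = -/E/B → run E
t=27: L0/L1/L2 = -/-/B → run B
t=28: L0/L1/L2 = -/-/B → run B
t=29: (idle)
t=30: (idle)

completion order = A, C, F, D, E, B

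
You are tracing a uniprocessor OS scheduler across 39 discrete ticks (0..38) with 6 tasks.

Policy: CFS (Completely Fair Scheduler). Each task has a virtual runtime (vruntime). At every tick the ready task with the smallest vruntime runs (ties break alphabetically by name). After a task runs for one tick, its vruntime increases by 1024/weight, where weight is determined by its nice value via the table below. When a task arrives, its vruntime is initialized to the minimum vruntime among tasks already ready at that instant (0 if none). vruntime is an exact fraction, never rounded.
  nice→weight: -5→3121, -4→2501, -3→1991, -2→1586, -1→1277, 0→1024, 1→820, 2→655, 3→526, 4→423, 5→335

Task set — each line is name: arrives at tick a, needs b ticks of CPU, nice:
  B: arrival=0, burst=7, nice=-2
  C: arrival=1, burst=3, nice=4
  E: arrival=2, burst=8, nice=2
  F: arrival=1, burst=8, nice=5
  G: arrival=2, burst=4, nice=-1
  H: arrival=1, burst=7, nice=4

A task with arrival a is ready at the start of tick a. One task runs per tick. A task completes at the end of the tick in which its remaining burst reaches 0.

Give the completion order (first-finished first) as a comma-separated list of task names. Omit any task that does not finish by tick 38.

completion order = G, B, C, E, H, F

t=0: vr[B=0] → run B
t=1: vr[B=512/793 C=512/793 F=512/793 H=512/793] → run B
t=2: vr[B=1024/793 C=512/793 E=512/793 F=512/793 G=512/793 H=512/793] → run C
t=3: vr[B=1024/793 C=1028608/335439 E=512/793 F=512/793 G=512/793 H=512/793] → run E
t=4: vr[B=1024/793 C=1028608/335439 E=1147392/519415 F=512/793 G=512/793 H=512/793] → run F
t=5: vr[B=1024/793 C=1028608/335439 E=1147392/519415 F=983552/265655 G=512/793 H=512/793] → run G
t=6: vr[B=1024/793 C=1028608/335439 E=1147392/519415 F=983552/265655 G=1465856/1012661 H=512/793] → run H
t=7: vr[B=1024/793 C=1028608/335439 E=1147392/519415 F=983552/265655 G=1465856/1012661 H=1028608/335439] → run B
t=8: vr[B=1536/793 C=1028608/335439 E=1147392/519415 F=983552/265655 G=1465856/1012661 H=1028608/335439] → run G
t=9: vr[B=1536/793 C=1028608/335439 E=1147392/519415 F=983552/265655 G=2277888/1012661 H=1028608/335439] → run B
t=10: vr[B=2048/793 C=1028608/335439 E=1147392/519415 F=983552/265655 G=2277888/1012661 H=1028608/335439] → run E
t=11: vr[B=2048/793 C=1028608/335439 E=1959424/519415 F=983552/265655 G=2277888/1012661 H=1028608/335439] → run G
t=12: vr[B=2048/793 C=1028608/335439 E=1959424/519415 F=983552/265655 G=3089920/1012661 H=1028608/335439] → run B
t=13: vr[B=2560/793 C=1028608/335439 E=1959424/519415 F=983552/265655 G=3089920/1012661 H=1028608/335439] → run G
t=14: vr[B=2560/793 C=1028608/335439 E=1959424/519415 F=983552/265655 H=1028608/335439] → run C
t=15: vr[B=2560/793 C=1840640/335439 E=1959424/519415 F=983552/265655 H=1028608/335439] → run H
t=16: vr[B=2560/793 C=1840640/335439 E=1959424/519415 F=983552/265655 H=1840640/335439] → run B
t=17: vr[B=3072/793 C=1840640/335439 E=1959424/519415 F=983552/265655 H=1840640/335439] → run F
t=18: vr[B=3072/793 C=1840640/335439 E=1959424/519415 F=1795584/265655 H=1840640/335439] → run E
t=19: vr[B=3072/793 C=1840640/335439 E=2771456/519415 F=1795584/265655 H=1840640/335439] → run B
t=20: vr[C=1840640/335439 E=2771456/519415 F=1795584/265655 H=1840640/335439] → run E
t=21: vr[C=1840640/335439 E=3583488/519415 F=1795584/265655 H=1840640/335439] → run C
t=22: vr[E=3583488/519415 F=1795584/265655 H=1840640/335439] → run H
t=23: vr[E=3583488/519415 F=1795584/265655 H=884224/111813] → run F
t=24: vr[E=3583488/519415 F=2607616/265655 H=884224/111813] → run E
t=25: vr[E=879104/103883 F=2607616/265655 H=884224/111813] → run H
t=26: vr[E=879104/103883 F=2607616/265655 H=3464704/335439] → run E
t=27: vr[E=5207552/519415 F=2607616/265655 H=3464704/335439] → run F
t=28: vr[E=5207552/519415 F=3419648/265655 H=3464704/335439] → run E
t=29: vr[E=6019584/519415 F=3419648/265655 H=3464704/335439] → run H
t=30: vr[E=6019584/519415 F=3419648/265655 H=4276736/335439] → run E
t=31: vr[F=3419648/265655 H=4276736/335439] → run H
t=32: vr[F=3419648/265655 H=1696256/111813] → run F
t=33: vr[F=846336/53131 H=1696256/111813] → run H
t=34: vr[F=846336/53131] → run F
t=35: vr[F=5043712/265655] → run F
t=36: vr[F=5855744/265655] → run F
t=37: (idle)
t=38: (idle)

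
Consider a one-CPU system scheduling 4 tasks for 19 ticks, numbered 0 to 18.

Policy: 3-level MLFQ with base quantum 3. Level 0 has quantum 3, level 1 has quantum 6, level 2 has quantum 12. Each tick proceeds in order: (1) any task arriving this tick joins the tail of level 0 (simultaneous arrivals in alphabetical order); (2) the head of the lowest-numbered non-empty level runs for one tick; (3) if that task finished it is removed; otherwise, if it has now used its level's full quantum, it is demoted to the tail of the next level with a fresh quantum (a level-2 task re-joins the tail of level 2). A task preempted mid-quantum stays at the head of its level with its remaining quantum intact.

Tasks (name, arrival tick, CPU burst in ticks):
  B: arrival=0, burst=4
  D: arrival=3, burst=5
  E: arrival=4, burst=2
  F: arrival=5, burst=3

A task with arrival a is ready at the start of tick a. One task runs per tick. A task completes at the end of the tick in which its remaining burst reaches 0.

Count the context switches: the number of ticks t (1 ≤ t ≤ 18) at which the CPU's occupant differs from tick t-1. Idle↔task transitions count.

context switches = 6

t=0: L0/L1/L2 = B/-/- → run B
t=1: L0/L1/L2 = B/-/- → run B
t=2: L0/L1/L2 = B/-/- → run B
t=3: L0/L1/L2 = D/B/- → run D
t=4: L0/L1/L2 = DE/B/- → run D
t=5: L0/L1/L2 = DEF/B/- → run D
t=6: L0/L1/L2 = EF/BD/- → run E
t=7: L0/L1/L2 = EF/BD/- → run E
t=8: L0/L1/L2 = F/BD/- → run F
t=9: L0/L1/L2 = F/BD/- → run F
t=10: L0/L1/L2 = F/BD/- → run F
t=11: L0/L1/L2 = -/BD/- → run B
t=12: L0/L1/L2 = -/D/- → run D
t=13: L0/L1/L2 = -/D/- → run D
t=14: (idle)
t=15: (idle)
t=16: (idle)
t=17: (idle)
t=18: (idle)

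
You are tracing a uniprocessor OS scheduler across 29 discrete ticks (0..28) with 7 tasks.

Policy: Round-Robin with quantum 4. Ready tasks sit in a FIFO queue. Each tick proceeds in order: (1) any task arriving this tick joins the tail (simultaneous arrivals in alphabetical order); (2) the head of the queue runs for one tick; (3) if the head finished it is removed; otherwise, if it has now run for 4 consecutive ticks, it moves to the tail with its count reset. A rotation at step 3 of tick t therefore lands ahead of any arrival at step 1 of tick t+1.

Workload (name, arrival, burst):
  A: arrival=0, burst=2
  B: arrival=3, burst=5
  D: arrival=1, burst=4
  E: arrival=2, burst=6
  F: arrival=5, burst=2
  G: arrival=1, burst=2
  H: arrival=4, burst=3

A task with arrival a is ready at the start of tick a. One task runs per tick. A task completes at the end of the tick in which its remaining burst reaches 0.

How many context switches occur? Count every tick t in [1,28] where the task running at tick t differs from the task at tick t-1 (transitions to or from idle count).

context switches = 9

t=0: queue=[A] q_used=0 → run A
t=1: queue=[A,D,G] q_used=1 → run A
t=2: queue=[D,G,E] q_used=0 → run D
t=3: queue=[D,G,E,B] q_used=1 → run D
t=4: queue=[D,G,E,B,H] q_used=2 → run D
t=5: queue=[D,G,E,B,H,F] q_used=3 → run D
t=6: queue=[G,E,B,H,F] q_used=0 → run G
t=7: queue=[G,E,B,H,F] q_used=1 → run G
t=8: queue=[E,B,H,F] q_used=0 → run E
t=9: queue=[E,B,H,F] q_used=1 → run E
t=10: queue=[E,B,H,F] q_used=2 → run E
t=11: queue=[E,B,H,F] q_used=3 → run E
t=12: queue=[B,H,F,E] q_used=0 → run B
t=13: queue=[B,H,F,E] q_used=1 → run B
t=14: queue=[B,H,F,E] q_used=2 → run B
t=15: queue=[B,H,F,E] q_used=3 → run B
t=16: queue=[H,F,E,B] q_used=0 → run H
t=17: queue=[H,F,E,B] q_used=1 → run H
t=18: queue=[H,F,E,B] q_used=2 → run H
t=19: queue=[F,E,B] q_used=0 → run F
t=20: queue=[F,E,B] q_used=1 → run F
t=21: queue=[E,B] q_used=0 → run E
t=22: queue=[E,B] q_used=1 → run E
t=23: queue=[B] q_used=0 → run B
t=24: (idle)
t=25: (idle)
t=26: (idle)
t=27: (idle)
t=28: (idle)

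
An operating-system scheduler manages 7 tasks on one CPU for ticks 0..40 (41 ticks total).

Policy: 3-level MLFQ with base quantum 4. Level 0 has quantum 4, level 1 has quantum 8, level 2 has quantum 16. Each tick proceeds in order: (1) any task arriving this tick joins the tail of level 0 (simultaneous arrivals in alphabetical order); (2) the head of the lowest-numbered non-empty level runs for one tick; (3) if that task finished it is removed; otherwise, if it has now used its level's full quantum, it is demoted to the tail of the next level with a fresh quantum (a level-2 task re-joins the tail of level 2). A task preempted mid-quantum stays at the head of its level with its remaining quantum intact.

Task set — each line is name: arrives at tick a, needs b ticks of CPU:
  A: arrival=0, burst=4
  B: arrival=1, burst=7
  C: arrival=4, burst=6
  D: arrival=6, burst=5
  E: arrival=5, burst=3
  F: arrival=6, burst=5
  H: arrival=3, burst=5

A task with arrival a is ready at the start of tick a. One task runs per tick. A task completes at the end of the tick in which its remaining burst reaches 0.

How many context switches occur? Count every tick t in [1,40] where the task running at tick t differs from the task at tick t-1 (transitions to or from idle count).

t=0: L0/L1/L2 = A/-/- → run A
t=1: L0/L1/L2 = AB/-/- → run A
t=2: L0/L1/L2 = AB/-/- → run A
t=3: L0/L1/L2 = ABH/-/- → run A
t=4: L0/L1/L2 = BHC/-/- → run B
t=5: L0/L1/L2 = BHCE/-/- → run B
t=6: L0/L1/L2 = BHCEDF/-/- → run B
t=7: L0/L1/L2 = BHCEDF/-/- → run B
t=8: L0/L1/L2 = HCEDF/B/- → run H
t=9: L0/L1/L2 = HCEDF/B/- → run H
t=10: L0/L1/L2 = HCEDF/B/- → run H
t=11: L0/L1/L2 = HCEDF/B/- → run H
t=12: L0/L1/L2 = CEDF/BH/- → run C
t=13: L0/L1/L2 = CEDF/BH/- → run C
t=14: L0/L1/L2 = CEDF/BH/- → run C
t=15: L0/L1/L2 = CEDF/BH/- → run C
t=16: L0/L1/L2 = EDF/BHC/- → run E
t=17: L0/L1/L2 = EDF/BHC/- → run E
t=18: L0/L1/L2 = EDF/BHC/- → run E
t=19: L0/L1/L2 = DF/BHC/- → run D
t=20: L0/L1/L2 = DF/BHC/- → run D
t=21: L0/L1/L2 = DF/BHC/- → run D
t=22: L0/L1/L2 = DF/BHC/- → run D
t=23: L0/L1/L2 = F/BHCD/- → run F
t=24: L0/L1/L2 = F/BHCD/- → run F
t=25: L0/L1/L2 = F/BHCD/- → run F
t=26: L0/L1/L2 = F/BHCD/- → run F
t=27: L0/L1/L2 = -/BHCDF/- → run B
t=28: L0/L1/L2 = -/BHCDF/- → run B
t=29: L0/L1/L2 = -/BHCDF/- → run B
t=30: L0/L1/L2 = -/HCDF/- → run H
t=31: L0/L1/L2 = -/CDF/- → run C
t=32: L0/L1/L2 = -/CDF/- → run C
t=33: L0/L1/L2 = -/DF/- → run D
t=34: L0/L1/L2 = -/F/- → run F
t=35: (idle)
t=36: (idle)
t=37: (idle)
t=38: (idle)
t=39: (idle)
t=40: (idle)

context switches = 12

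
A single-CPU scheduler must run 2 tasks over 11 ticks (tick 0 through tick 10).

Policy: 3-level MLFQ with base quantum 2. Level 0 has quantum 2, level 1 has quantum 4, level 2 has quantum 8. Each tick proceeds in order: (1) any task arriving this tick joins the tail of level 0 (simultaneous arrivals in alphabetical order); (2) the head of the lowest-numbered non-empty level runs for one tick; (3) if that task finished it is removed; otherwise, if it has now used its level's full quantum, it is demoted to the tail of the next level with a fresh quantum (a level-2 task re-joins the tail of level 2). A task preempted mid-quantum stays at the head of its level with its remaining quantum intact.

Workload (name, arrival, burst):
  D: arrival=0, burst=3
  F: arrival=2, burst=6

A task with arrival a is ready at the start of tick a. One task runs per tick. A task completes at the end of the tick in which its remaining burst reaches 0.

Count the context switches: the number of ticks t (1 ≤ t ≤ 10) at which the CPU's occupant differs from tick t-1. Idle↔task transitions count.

context switches = 4

t=0: L0/L1/L2 = D/-/- → run D
t=1: L0/L1/L2 = D/-/- → run D
t=2: L0/L1/L2 = F/D/- → run F
t=3: L0/L1/L2 = F/D/- → run F
t=4: L0/L1/L2 = -/DF/- → run D
t=5: L0/L1/L2 = -/F/- → run F
t=6: L0/L1/L2 = -/F/- → run F
t=7: L0/L1/L2 = -/F/- → run F
t=8: L0/L1/L2 = -/F/- → run F
t=9: (idle)
t=10: (idle)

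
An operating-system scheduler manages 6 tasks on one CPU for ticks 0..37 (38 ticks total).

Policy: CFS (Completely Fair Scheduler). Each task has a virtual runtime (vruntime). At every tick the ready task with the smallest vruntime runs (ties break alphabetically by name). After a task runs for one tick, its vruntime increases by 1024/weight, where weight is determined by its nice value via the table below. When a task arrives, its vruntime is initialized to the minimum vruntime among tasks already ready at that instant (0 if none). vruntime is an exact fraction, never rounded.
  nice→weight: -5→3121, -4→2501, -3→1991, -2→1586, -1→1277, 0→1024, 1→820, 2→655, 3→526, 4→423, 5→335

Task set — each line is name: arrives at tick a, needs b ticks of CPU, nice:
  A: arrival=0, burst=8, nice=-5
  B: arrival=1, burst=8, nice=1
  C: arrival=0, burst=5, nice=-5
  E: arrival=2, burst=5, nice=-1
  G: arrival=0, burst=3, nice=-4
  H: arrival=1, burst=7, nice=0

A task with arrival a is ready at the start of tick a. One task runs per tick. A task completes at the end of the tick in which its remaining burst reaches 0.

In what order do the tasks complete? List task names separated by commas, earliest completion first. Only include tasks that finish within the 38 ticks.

t=0: vr[A=0 C=0 G=0] → run A
t=1: vr[A=1024/3121 B=0 C=0 G=0 H=0] → run B
t=2: vr[A=1024/3121 B=256/205 C=0 E=0 G=0 H=0] → run C
t=3: vr[A=1024/3121 B=256/205 C=1024/3121 E=0 G=0 H=0] → run E
t=4: vr[A=1024/3121 B=256/205 C=1024/3121 E=1024/1277 G=0 H=0] → run G
t=5: vr[A=1024/3121 B=256/205 C=1024/3121 E=1024/1277 G=1024/2501 H=0] → run H
t=6: vr[A=1024/3121 B=256/205 C=1024/3121 E=1024/1277 G=1024/2501 H=1] → run A
t=7: vr[A=2048/3121 B=256/205 C=1024/3121 E=1024/1277 G=1024/2501 H=1] → run C
t=8: vr[A=2048/3121 B=256/205 C=2048/3121 E=1024/1277 G=1024/2501 H=1] → run G
t=9: vr[A=2048/3121 B=256/205 C=2048/3121 E=1024/1277 G=2048/2501 H=1] → run A
t=10: vr[A=3072/3121 B=256/205 C=2048/3121 E=1024/1277 G=2048/2501 H=1] → run C
t=11: vr[A=3072/3121 B=256/205 C=3072/3121 E=1024/1277 G=2048/2501 H=1] → run E
t=12: vr[A=3072/3121 B=256/205 C=3072/3121 E=2048/1277 G=2048/2501 H=1] → run G
t=13: vr[A=3072/3121 B=256/205 C=3072/3121 E=2048/1277 H=1] → run A
t=14: vr[A=4096/3121 B=256/205 C=3072/3121 E=2048/1277 H=1] → run C
t=15: vr[A=4096/3121 B=256/205 C=4096/3121 E=2048/1277 H=1] → run H
t=16: vr[A=4096/3121 B=256/205 C=4096/3121 E=2048/1277 H=2] → run B
t=17: vr[A=4096/3121 B=512/205 C=4096/3121 E=2048/1277 H=2] → run A
t=18: vr[A=5120/3121 B=512/205 C=4096/3121 E=2048/1277 H=2] → run C
t=19: vr[A=5120/3121 B=512/205 E=2048/1277 H=2] → run E
t=20: vr[A=5120/3121 B=512/205 E=3072/1277 H=2] → run A
t=21: vr[A=6144/3121 B=512/205 E=3072/1277 H=2] → run A
t=22: vr[A=7168/3121 B=512/205 E=3072/1277 H=2] → run H
t=23: vr[A=7168/3121 B=512/205 E=3072/1277 H=3] → run A
t=24: vr[B=512/205 E=3072/1277 H=3] → run E
t=25: vr[B=512/205 E=4096/1277 H=3] → run B
t=26: vr[B=768/205 E=4096/1277 H=3] → run H
t=27: vr[B=768/205 E=4096/1277 H=4] → run E
t=28: vr[B=768/205 H=4] → run B
t=29: vr[B=1024/205 H=4] → run H
t=30: vr[B=1024/205 H=5] → run B
t=31: vr[B=256/41 H=5] → run H
t=32: vr[B=256/41 H=6] → run H
t=33: vr[B=256/41] → run B
t=34: vr[B=1536/205] → run B
t=35: vr[B=1792/205] → run B
t=36: (idle)
t=37: (idle)

completion order = G, C, A, E, H, B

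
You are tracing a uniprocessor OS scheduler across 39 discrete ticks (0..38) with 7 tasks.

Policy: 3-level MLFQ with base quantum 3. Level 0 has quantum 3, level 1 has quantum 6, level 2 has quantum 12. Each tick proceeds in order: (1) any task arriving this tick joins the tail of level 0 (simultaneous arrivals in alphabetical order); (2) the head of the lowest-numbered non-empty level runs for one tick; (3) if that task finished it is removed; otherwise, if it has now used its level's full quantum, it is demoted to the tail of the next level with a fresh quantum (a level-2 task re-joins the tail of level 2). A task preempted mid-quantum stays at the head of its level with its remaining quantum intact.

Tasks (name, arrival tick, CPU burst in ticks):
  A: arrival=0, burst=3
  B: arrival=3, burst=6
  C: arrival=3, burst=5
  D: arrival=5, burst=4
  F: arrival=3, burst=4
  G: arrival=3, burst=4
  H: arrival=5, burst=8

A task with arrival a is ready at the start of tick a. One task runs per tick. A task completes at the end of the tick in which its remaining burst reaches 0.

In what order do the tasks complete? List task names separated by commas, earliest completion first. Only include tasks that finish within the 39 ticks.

completion order = A, B, C, F, G, D, H

t=0: L0/L1/L2 = A/-/- → run A
t=1: L0/L1/L2 = A/-/- → run A
t=2: L0/L1/L2 = A/-/- → run A
t=3: L0/L1/L2 = BCFG/-/- → run B
t=4: L0/L1/L2 = BCFG/-/- → run B
t=5: L0/L1/L2 = BCFGDH/-/- → run B
t=6: L0/L1/L2 = CFGDH/B/- → run C
t=7: L0/L1/L2 = CFGDH/B/- → run C
t=8: L0/L1/L2 = CFGDH/B/- → run C
t=9: L0/L1/L2 = FGDH/BC/- → run F
t=10: L0/L1/L2 = FGDH/BC/- → run F
t=11: L0/L1/L2 = FGDH/BC/- → run F
t=12: L0/L1/L2 = GDH/BCF/- → run G
t=13: L0/L1/L2 = GDH/BCF/- → run G
t=14: L0/L1/L2 = GDH/BCF/- → run G
t=15: L0/L1/L2 = DH/BCFG/- → run D
t=16: L0/L1/L2 = DH/BCFG/- → run D
t=17: L0/L1/L2 = DH/BCFG/- → run D
t=18: L0/L1/L2 = H/BCFGD/- → run H
t=19: L0/L1/L2 = H/BCFGD/- → run H
t=20: L0/L1/L2 = H/BCFGD/- → run H
t=21: L0/L1/L2 = -/BCFGDH/- → run B
t=22: L0/L1/L2 = -/BCFGDH/- → run B
t=23: L0/L1/L2 = -/BCFGDH/- → run B
t=24: L0/L1/L2 = -/CFGDH/- → run C
t=25: L0/L1/L2 = -/CFGDH/- → run C
t=26: L0/L1/L2 = -/FGDH/- → run F
t=27: L0/L1/L2 = -/GDH/- → run G
t=28: L0/L1/L2 = -/DH/- → run D
t=29: L0/L1/L2 = -/H/- → run H
t=30: L0/L1/L2 = -/H/- → run H
t=31: L0/L1/L2 = -/H/- → run H
t=32: L0/L1/L2 = -/H/- → run H
t=33: L0/L1/L2 = -/H/- → run H
t=34: (idle)
t=35: (idle)
t=36: (idle)
t=37: (idle)
t=38: (idle)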